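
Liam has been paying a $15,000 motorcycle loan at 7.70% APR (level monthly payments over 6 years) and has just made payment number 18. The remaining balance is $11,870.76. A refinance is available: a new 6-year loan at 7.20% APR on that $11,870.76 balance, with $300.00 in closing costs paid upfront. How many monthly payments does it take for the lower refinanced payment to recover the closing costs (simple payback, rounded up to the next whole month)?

Current payment = 15,000 × 7.7%/12 / (1 − (1+0.0064167)^−72) = $260.81.
Refinanced payment = 11,870.76 × 0.0060000 / (1 − (1+0.0060000)^−72) = $203.53.
Monthly savings = $260.81 − $203.53 = $57.28.
Break-even = $300.00 / $57.28 = 5.24 → 6 months.

6 months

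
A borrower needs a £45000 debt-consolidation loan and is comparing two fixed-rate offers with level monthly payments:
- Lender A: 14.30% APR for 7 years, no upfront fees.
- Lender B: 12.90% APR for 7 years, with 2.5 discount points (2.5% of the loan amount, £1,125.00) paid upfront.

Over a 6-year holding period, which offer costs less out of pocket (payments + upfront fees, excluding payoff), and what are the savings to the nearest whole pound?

Lender B by £1,365

Lender A: at 14.30% the monthly rate is 0.0119167, so the payment is 45,000 × 0.0119167 / (1 − 1.0119167^−84) = £850.78.
Lender B: at 12.90% the monthly rate is 0.0107500, so the payment is 45,000 × 0.0107500 / (1 − 1.0107500^−84) = £816.19.
Over 72 months: Lender A costs 72 × £850.78 = £61,256.16; Lender B costs 72 × £816.19 + £1,125.00 = £59,890.68.
Lender B is cheaper by £61,256.16 − £59,890.68 = £1,365.48.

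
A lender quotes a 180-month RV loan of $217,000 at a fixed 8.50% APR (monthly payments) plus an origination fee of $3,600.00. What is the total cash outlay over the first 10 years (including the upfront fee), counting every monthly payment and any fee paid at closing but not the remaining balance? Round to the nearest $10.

Monthly rate = 8.5%/12 = 0.0070833; payment = 217,000 × 0.0070833 / (1 − (1+0.0070833)^−180) = $2,136.88.
Total outlay = 120 × $2,136.88 + $3,600.00 = $260,025.60.

$260,030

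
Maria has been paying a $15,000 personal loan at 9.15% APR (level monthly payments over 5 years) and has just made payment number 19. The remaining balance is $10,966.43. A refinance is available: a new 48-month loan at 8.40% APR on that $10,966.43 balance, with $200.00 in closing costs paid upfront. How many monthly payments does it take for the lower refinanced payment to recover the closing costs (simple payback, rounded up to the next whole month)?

5 months

Current payment = 15,000 × 9.15%/12 / (1 − (1+0.0076250)^−60) = $312.47.
Refinanced payment = 10,966.43 × 0.0070000 / (1 − (1+0.0070000)^−48) = $269.79.
Monthly savings = $312.47 − $269.79 = $42.68.
Break-even = $200.00 / $42.68 = 4.69 → 5 months.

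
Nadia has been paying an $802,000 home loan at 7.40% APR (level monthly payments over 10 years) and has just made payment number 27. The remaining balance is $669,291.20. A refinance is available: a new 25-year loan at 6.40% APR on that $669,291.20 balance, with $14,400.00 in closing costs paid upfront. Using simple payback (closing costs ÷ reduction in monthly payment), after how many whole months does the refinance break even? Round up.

Current payment = 802,000 × 7.4%/12 / (1 − (1+0.0061667)^−120) = $9,478.08.
Refinanced payment = 669,291.20 × 0.0053333 / (1 − (1+0.0053333)^−300) = $4,477.37.
Monthly savings = $9,478.08 − $4,477.37 = $5,000.71.
Break-even = $14,400.00 / $5,000.71 = 2.88 → 3 months.

3 months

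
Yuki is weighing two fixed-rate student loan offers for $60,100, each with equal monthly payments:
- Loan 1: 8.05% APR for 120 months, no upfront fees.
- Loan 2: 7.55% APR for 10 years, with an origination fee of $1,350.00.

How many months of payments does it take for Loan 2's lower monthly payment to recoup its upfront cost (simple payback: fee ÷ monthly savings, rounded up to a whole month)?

Loan 1: at 8.05% the monthly rate is 0.0067083, so the payment is 60,100 × 0.0067083 / (1 − 1.0067083^−120) = $730.77.
Loan 2: at 7.55% the monthly rate is 0.0062917, so the payment is 60,100 × 0.0062917 / (1 − 1.0062917^−120) = $714.97.
Monthly savings = $730.77 − $714.97 = $15.80.
Break-even = $1,350.00 / $15.80 = 85.44 → 86 months.

86 months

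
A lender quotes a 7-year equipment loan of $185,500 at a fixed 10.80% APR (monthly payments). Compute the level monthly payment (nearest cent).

$3,156.74

Monthly rate = 10.8%/12 = 0.0090000; payment = 185,500 × 0.0090000 / (1 − (1+0.0090000)^−84) = $3,156.74.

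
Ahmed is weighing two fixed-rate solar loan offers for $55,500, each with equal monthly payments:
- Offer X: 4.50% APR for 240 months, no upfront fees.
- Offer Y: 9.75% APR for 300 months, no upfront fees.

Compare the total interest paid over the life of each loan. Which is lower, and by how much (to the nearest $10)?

Offer X: at 4.50% the monthly rate is 0.0037500, so the payment is 55,500 × 0.0037500 / (1 − 1.0037500^−240) = $351.12.
Total interest on Offer X = 240 × $351.12 − $55,500 = $28,768.80.
Offer Y: at 9.75% the monthly rate is 0.0081250, so the payment is 55,500 × 0.0081250 / (1 − 1.0081250^−300) = $494.58.
Total interest on Offer Y = 300 × $494.58 − $55,500 = $92,874.00.
Offer X is lower by $64,105.20.

Offer X by $64,110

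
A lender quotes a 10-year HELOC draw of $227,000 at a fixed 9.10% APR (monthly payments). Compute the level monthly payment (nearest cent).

$2,887.84

Monthly rate = 9.1%/12 = 0.0075833; payment = 227,000 × 0.0075833 / (1 − (1+0.0075833)^−120) = $2,887.84.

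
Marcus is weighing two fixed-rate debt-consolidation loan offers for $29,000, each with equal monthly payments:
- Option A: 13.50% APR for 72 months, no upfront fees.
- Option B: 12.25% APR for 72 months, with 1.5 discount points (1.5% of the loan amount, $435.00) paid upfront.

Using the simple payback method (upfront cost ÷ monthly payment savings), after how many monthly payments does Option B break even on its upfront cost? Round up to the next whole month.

23 months

Option A: at 13.50% the monthly rate is 0.0112500, so the payment is 29,000 × 0.0112500 / (1 − 1.0112500^−72) = $589.83.
Option B: at 12.25% the monthly rate is 0.0102083, so the payment is 29,000 × 0.0102083 / (1 − 1.0102083^−72) = $570.73.
Monthly savings = $589.83 − $570.73 = $19.10.
Break-even = $435.00 / $19.10 = 22.77 → 23 months.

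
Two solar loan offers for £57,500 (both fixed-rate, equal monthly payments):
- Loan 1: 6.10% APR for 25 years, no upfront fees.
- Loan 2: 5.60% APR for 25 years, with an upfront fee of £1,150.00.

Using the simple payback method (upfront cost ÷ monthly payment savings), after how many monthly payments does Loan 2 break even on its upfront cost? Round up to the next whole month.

Loan 1: at 6.10% the monthly rate is 0.0050833, so the payment is 57,500 × 0.0050833 / (1 − 1.0050833^−300) = £374.00.
Loan 2: at 5.60% the monthly rate is 0.0046667, so the payment is 57,500 × 0.0046667 / (1 − 1.0046667^−300) = £356.54.
Monthly savings = £374.00 − £356.54 = £17.46.
Break-even = £1,150.00 / £17.46 = 65.86 → 66 months.

66 months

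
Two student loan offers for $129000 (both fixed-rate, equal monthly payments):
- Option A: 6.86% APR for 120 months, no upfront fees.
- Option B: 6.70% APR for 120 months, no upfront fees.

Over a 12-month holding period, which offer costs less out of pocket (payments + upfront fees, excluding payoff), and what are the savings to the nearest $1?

Option A: monthly rate = 6.86%/12 = 0.0057167; payment = 129,000 × 0.0057167 / (1 − (1+0.0057167)^−120) = $1,488.51.
Option B: at 6.70% the monthly rate is 0.0055833, so the payment is 129,000 × 0.0055833 / (1 − 1.0055833^−120) = $1,477.93.
Over 12 months: Option A costs 12 × $1,488.51 = $17,862.12; Option B costs 12 × $1,477.93 = $17,735.16.
Option B is cheaper by $17,862.12 − $17,735.16 = $126.96.

Option B by $127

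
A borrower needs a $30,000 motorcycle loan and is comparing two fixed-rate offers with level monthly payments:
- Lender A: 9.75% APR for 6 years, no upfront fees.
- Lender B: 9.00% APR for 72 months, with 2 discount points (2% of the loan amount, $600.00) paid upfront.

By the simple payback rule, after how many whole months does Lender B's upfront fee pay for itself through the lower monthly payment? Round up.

Lender A: monthly rate = 9.75%/12 = 0.0081250; payment = 30,000 × 0.0081250 / (1 − (1+0.0081250)^−72) = $552.00.
Lender B: at 9.00% the monthly rate is 0.0075000, so the payment is 30,000 × 0.0075000 / (1 − 1.0075000^−72) = $540.77.
Monthly savings = $552.00 − $540.77 = $11.23.
Break-even = $600.00 / $11.23 = 53.43 → 54 months.

54 months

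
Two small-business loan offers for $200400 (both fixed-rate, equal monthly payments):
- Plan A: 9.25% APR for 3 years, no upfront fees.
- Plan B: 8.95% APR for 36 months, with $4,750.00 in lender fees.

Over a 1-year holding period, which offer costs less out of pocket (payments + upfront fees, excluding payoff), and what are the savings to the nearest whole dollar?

Plan A: at 9.25% the monthly rate is 0.0077083, so the payment is 200,400 × 0.0077083 / (1 − 1.0077083^−36) = $6,396.01.
Plan B: at 8.95% the monthly rate is 0.0074583, so the payment is 200,400 × 0.0074583 / (1 − 1.0074583^−36) = $6,368.00.
Over 12 months: Plan A costs 12 × $6,396.01 = $76,752.12; Plan B costs 12 × $6,368.00 + $4,750.00 = $81,166.00.
Plan A is cheaper by $81,166.00 − $76,752.12 = $4,413.88.

Plan A by $4,414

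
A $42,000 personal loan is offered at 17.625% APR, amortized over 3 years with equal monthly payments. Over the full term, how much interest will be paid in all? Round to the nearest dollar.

Monthly rate = 17.625%/12 = 0.0146875; payment = 42,000 × 0.0146875 / (1 − (1+0.0146875)^−36) = $1,510.51.
Total paid = 36 × $1,510.51 = $54,378.36; interest = $54,378.36 − $42,000 = $12,378.36.

$12,378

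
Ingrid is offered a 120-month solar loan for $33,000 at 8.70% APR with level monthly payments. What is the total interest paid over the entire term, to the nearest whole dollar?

At 8.70% the monthly rate is 0.0072500, so the payment is 33,000 × 0.0072500 / (1 − 1.0072500^−120) = $412.69.
Total paid = 120 × $412.69 = $49,522.80; interest = $49,522.80 − $33,000 = $16,522.80.

$16,523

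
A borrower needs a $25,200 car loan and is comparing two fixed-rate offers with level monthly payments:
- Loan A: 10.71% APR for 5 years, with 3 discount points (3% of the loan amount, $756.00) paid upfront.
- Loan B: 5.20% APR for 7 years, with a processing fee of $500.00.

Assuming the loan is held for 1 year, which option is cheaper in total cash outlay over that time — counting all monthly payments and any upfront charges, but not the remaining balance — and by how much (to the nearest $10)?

Loan A: at 10.71% the monthly rate is 0.0089250, so the payment is 25,200 × 0.0089250 / (1 − 1.0089250^−60) = $544.27.
Loan B: at 5.20% the monthly rate is 0.0043333, so the payment is 25,200 × 0.0043333 / (1 − 1.0043333^−84) = $358.55.
Over 12 months: Loan A costs 12 × $544.27 + $756.00 = $7,287.24; Loan B costs 12 × $358.55 + $500.00 = $4,802.60.
Loan B is cheaper by $7,287.24 − $4,802.60 = $2,484.64.

Loan B by $2,480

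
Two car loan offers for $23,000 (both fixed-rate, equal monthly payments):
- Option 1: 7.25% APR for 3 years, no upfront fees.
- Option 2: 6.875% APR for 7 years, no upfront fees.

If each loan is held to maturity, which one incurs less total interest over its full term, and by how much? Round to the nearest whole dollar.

Option 1 by $3,380

Option 1: at 7.25% the monthly rate is 0.0060417, so the payment is 23,000 × 0.0060417 / (1 − 1.0060417^−36) = $712.81.
Total interest on Option 1 = 36 × $712.81 − $23,000 = $2,661.16.
Option 2: monthly rate = 6.875%/12 = 0.0057292; payment = 23,000 × 0.0057292 / (1 − (1+0.0057292)^−84) = $345.73.
Total interest on Option 2 = 84 × $345.73 − $23,000 = $6,041.32.
Option 1 is lower by $3,380.16.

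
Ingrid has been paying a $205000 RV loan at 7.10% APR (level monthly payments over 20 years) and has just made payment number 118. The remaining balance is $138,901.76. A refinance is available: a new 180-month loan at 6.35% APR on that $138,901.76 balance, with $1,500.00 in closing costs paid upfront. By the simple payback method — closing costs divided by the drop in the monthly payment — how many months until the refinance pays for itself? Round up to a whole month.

Current payment = 205,000 × 7.1%/12 / (1 − (1+0.0059167)^−240) = $1,601.69.
Refinanced payment = 138,901.76 × 0.0052917 / (1 − (1+0.0052917)^−180) = $1,198.56.
Monthly savings = $1,601.69 − $1,198.56 = $403.13.
Break-even = $1,500.00 / $403.13 = 3.72 → 4 months.

4 months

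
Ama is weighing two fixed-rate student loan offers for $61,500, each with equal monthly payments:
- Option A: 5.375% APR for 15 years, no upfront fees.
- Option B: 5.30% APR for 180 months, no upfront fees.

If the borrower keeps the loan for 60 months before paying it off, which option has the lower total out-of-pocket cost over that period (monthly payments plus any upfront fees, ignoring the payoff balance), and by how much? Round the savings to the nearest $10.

Option A: monthly rate = 5.375%/12 = 0.0044792; payment = 61,500 × 0.0044792 / (1 − (1+0.0044792)^−180) = $498.44.
Option B: monthly rate = 5.3%/12 = 0.0044167; payment = 61,500 × 0.0044167 / (1 − (1+0.0044167)^−180) = $496.00.
Over 60 months: Option A costs 60 × $498.44 = $29,906.40; Option B costs 60 × $496.00 = $29,760.00.
Option B is cheaper by $29,906.40 − $29,760.00 = $146.40.

Option B by $150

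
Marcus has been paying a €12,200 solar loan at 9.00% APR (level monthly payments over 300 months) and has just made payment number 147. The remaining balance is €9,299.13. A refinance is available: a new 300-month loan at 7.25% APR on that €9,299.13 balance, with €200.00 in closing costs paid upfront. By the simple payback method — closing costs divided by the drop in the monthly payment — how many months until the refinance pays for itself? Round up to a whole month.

6 months

Current payment = 12,200 × 9%/12 / (1 − (1+0.0075000)^−300) = €102.38.
Refinanced payment = 9,299.13 × 0.0060417 / (1 − (1+0.0060417)^−300) = €67.21.
Monthly savings = €102.38 − €67.21 = €35.17.
Break-even = €200.00 / €35.17 = 5.69 → 6 months.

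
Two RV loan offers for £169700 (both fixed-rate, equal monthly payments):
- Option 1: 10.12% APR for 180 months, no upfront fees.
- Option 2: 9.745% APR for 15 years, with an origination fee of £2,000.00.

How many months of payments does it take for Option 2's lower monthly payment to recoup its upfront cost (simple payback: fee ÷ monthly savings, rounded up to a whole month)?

Option 1: at 10.12% the monthly rate is 0.0084333, so the payment is 169,700 × 0.0084333 / (1 − 1.0084333^−180) = £1,836.08.
Option 2: monthly rate = 9.745%/12 = 0.0081208; payment = 169,700 × 0.0081208 / (1 − (1+0.0081208)^−180) = £1,797.22.
Monthly savings = £1,836.08 − £1,797.22 = £38.86.
Break-even = £2,000.00 / £38.86 = 51.47 → 52 months.

52 months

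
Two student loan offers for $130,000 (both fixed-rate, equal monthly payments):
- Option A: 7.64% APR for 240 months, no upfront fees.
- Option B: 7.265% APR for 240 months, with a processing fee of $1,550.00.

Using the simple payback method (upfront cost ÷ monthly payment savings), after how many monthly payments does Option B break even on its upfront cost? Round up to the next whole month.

Option A: monthly rate = 7.64%/12 = 0.0063667; payment = 130,000 × 0.0063667 / (1 − (1+0.0063667)^−240) = $1,058.43.
Option B: monthly rate = 7.265%/12 = 0.0060542; payment = 130,000 × 0.0060542 / (1 − (1+0.0060542)^−240) = $1,028.67.
Monthly savings = $1,058.43 − $1,028.67 = $29.76.
Break-even = $1,550.00 / $29.76 = 52.08 → 53 months.

53 months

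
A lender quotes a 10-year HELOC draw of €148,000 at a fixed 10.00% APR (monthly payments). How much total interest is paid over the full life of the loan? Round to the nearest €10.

Monthly rate = 10%/12 = 0.0083333; payment = 148,000 × 0.0083333 / (1 − (1+0.0083333)^−120) = €1,955.83.
Total paid = 120 × €1,955.83 = €234,699.60; interest = €234,699.60 − €148,000 = €86,699.60.

€86,700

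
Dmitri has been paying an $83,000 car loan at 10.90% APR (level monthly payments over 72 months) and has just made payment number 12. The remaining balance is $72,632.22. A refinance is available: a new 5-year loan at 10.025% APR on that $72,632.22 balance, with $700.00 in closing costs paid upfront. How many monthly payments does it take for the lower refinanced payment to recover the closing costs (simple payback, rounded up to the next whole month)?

Current payment = 83,000 × 10.9%/12 / (1 − (1+0.0090833)^−72) = $1,575.58.
Refinanced payment = 72,632.22 × 0.0083542 / (1 − (1+0.0083542)^−60) = $1,544.11.
Monthly savings = $1,575.58 − $1,544.11 = $31.47.
Break-even = $700.00 / $31.47 = 22.24 → 23 months.

23 months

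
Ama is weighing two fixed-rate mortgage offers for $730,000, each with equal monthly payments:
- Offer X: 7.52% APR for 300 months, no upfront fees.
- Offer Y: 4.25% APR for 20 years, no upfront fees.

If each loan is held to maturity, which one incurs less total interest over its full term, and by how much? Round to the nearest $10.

Offer Y by $536,340

Offer X: at 7.52% the monthly rate is 0.0062667, so the payment is 730,000 × 0.0062667 / (1 − 1.0062667^−300) = $5,404.14.
Total interest on Offer X = 300 × $5,404.14 − $730,000 = $891,242.00.
Offer Y: at 4.25% the monthly rate is 0.0035417, so the payment is 730,000 × 0.0035417 / (1 − 1.0035417^−240) = $4,520.41.
Total interest on Offer Y = 240 × $4,520.41 − $730,000 = $354,898.40.
Offer Y is lower by $536,343.60.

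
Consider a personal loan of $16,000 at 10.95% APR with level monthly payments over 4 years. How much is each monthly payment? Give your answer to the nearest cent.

Monthly rate = 10.95%/12 = 0.0091250; payment = 16,000 × 0.0091250 / (1 − (1+0.0091250)^−48) = $413.14.

$413.14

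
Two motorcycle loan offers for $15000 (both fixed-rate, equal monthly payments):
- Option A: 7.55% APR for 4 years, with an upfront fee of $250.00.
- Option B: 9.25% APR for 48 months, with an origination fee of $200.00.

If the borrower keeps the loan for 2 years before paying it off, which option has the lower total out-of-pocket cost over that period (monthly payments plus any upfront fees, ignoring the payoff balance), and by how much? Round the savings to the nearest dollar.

Option A: monthly rate = 7.55%/12 = 0.0062917; payment = 15,000 × 0.0062917 / (1 − (1+0.0062917)^−48) = $363.03.
Option B: at 9.25% the monthly rate is 0.0077083, so the payment is 15,000 × 0.0077083 / (1 − 1.0077083^−48) = $375.06.
Over 24 months: Option A costs 24 × $363.03 + $250.00 = $8,962.72; Option B costs 24 × $375.06 + $200.00 = $9,201.44.
Option A is cheaper by $9,201.44 − $8,962.72 = $238.72.

Option A by $239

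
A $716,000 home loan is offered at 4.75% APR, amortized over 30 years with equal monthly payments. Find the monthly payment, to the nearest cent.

$3,734.99

At 4.75% the monthly rate is 0.0039583, so the payment is 716,000 × 0.0039583 / (1 − 1.0039583^−360) = $3,734.99.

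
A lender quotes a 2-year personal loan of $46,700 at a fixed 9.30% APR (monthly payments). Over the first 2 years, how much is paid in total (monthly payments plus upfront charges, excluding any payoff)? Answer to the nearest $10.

At 9.30% the monthly rate is 0.0077500, so the payment is 46,700 × 0.0077500 / (1 − 1.0077500^−24) = $2,139.91.
Total outlay = 24 × $2,139.91 = $51,357.84.

$51,360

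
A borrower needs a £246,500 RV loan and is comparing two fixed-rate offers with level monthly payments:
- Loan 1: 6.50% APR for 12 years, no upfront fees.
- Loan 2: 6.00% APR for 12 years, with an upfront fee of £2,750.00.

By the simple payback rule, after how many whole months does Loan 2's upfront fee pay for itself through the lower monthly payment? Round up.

43 months

Loan 1: monthly rate = 6.5%/12 = 0.0054167; payment = 246,500 × 0.0054167 / (1 − (1+0.0054167)^−144) = £2,469.74.
Loan 2: at 6.00% the monthly rate is 0.0050000, so the payment is 246,500 × 0.0050000 / (1 − 1.0050000^−144) = £2,405.47.
Monthly savings = £2,469.74 − £2,405.47 = £64.27.
Break-even = £2,750.00 / £64.27 = 42.79 → 43 months.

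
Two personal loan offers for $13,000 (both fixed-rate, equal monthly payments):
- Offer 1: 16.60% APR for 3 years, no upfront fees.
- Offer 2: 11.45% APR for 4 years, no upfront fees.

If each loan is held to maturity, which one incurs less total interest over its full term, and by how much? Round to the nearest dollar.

Offer 2 by $328

Offer 1: monthly rate = 16.6%/12 = 0.0138333; payment = 13,000 × 0.0138333 / (1 − (1+0.0138333)^−36) = $460.90.
Total interest on Offer 1 = 36 × $460.90 − $13,000 = $3,592.40.
Offer 2: at 11.45% the monthly rate is 0.0095417, so the payment is 13,000 × 0.0095417 / (1 − 1.0095417^−48) = $338.84.
Total interest on Offer 2 = 48 × $338.84 − $13,000 = $3,264.32.
Offer 2 is lower by $328.08.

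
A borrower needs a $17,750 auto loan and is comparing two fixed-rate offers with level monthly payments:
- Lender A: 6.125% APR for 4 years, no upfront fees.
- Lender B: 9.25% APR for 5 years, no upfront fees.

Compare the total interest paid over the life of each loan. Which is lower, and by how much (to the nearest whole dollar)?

Lender A by $2,179

Lender A: at 6.125% the monthly rate is 0.0051042, so the payment is 17,750 × 0.0051042 / (1 − 1.0051042^−48) = $417.88.
Total interest on Lender A = 48 × $417.88 − $17,750 = $2,308.24.
Lender B: monthly rate = 9.25%/12 = 0.0077083; payment = 17,750 × 0.0077083 / (1 − (1+0.0077083)^−60) = $370.62.
Total interest on Lender B = 60 × $370.62 − $17,750 = $4,487.20.
Lender A is lower by $2,178.96.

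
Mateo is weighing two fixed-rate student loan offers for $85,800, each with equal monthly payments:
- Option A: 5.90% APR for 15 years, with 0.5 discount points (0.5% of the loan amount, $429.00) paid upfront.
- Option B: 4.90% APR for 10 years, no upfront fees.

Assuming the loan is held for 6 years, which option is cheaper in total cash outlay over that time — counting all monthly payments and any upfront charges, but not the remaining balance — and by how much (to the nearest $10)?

Option A: monthly rate = 5.9%/12 = 0.0049167; payment = 85,800 × 0.0049167 / (1 − (1+0.0049167)^−180) = $719.40.
Option B: at 4.90% the monthly rate is 0.0040833, so the payment is 85,800 × 0.0040833 / (1 − 1.0040833^−120) = $905.85.
Over 72 months: Option A costs 72 × $719.40 + $429.00 = $52,225.80; Option B costs 72 × $905.85 = $65,221.20.
Option A is cheaper by $65,221.20 − $52,225.80 = $12,995.40.

Option A by $13,000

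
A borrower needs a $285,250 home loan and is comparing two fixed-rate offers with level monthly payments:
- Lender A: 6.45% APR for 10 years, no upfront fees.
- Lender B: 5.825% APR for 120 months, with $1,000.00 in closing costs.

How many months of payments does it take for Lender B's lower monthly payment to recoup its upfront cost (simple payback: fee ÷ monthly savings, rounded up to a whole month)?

12 months

Lender A: monthly rate = 6.45%/12 = 0.0053750; payment = 285,250 × 0.0053750 / (1 − (1+0.0053750)^−120) = $3,231.70.
Lender B: monthly rate = 5.825%/12 = 0.0048542; payment = 285,250 × 0.0048542 / (1 − (1+0.0048542)^−120) = $3,141.85.
Monthly savings = $3,231.70 − $3,141.85 = $89.85.
Break-even = $1,000.00 / $89.85 = 11.13 → 12 months.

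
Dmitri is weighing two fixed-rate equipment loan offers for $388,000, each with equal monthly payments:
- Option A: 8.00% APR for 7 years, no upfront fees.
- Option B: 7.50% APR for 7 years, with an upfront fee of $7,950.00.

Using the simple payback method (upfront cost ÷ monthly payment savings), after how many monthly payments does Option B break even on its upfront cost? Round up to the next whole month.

83 months

Option A: monthly rate = 8%/12 = 0.0066667; payment = 388,000 × 0.0066667 / (1 − (1+0.0066667)^−84) = $6,047.45.
Option B: monthly rate = 7.5%/12 = 0.0062500; payment = 388,000 × 0.0062500 / (1 − (1+0.0062500)^−84) = $5,951.25.
Monthly savings = $6,047.45 − $5,951.25 = $96.20.
Break-even = $7,950.00 / $96.20 = 82.64 → 83 months.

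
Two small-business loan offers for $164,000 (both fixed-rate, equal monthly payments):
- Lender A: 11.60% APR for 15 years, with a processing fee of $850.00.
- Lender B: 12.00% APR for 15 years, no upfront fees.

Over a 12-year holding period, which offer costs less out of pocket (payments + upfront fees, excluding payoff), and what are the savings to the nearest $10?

Lender A: monthly rate = 11.6%/12 = 0.0096667; payment = 164,000 × 0.0096667 / (1 − (1+0.0096667)^−180) = $1,926.27.
Lender B: at 12.00% the monthly rate is 0.0100000, so the payment is 164,000 × 0.0100000 / (1 − 1.0100000^−180) = $1,968.28.
Over 144 months: Lender A costs 144 × $1,926.27 + $850.00 = $278,232.88; Lender B costs 144 × $1,968.28 = $283,432.32.
Lender A is cheaper by $283,432.32 − $278,232.88 = $5,199.44.

Lender A by $5,200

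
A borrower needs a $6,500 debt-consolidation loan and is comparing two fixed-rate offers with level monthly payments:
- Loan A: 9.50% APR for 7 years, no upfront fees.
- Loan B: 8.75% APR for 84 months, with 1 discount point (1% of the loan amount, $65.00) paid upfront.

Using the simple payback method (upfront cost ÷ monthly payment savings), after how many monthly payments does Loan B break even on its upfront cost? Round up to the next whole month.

27 months

Loan A: at 9.50% the monthly rate is 0.0079167, so the payment is 6,500 × 0.0079167 / (1 − 1.0079167^−84) = $106.24.
Loan B: monthly rate = 8.75%/12 = 0.0072917; payment = 6,500 × 0.0072917 / (1 − (1+0.0072917)^−84) = $103.76.
Monthly savings = $106.24 − $103.76 = $2.48.
Break-even = $65.00 / $2.48 = 26.21 → 27 months.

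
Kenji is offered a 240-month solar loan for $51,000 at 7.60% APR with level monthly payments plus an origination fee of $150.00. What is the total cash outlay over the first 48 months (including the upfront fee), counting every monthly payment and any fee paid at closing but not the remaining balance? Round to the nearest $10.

Monthly rate = 7.6%/12 = 0.0063333; payment = 51,000 × 0.0063333 / (1 − (1+0.0063333)^−240) = $413.98.
Total outlay = 48 × $413.98 + $150.00 = $20,021.04.

$20,020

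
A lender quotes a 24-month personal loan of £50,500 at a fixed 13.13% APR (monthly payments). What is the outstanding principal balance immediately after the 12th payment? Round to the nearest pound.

£26,896

With monthly rate i = 13.13%/12 = 0.0109417, the balance after k of n payments is P · [(1+i)^n − (1+i)^k] / [(1+i)^n − 1].
(1+0.0109417)^24 = 1.29845326 and (1+0.0109417)^12 = 1.13949693, so the balance is 50,500 × (1.29845326 − 1.13949693) / (1.29845326 − 1) = £26,896.32.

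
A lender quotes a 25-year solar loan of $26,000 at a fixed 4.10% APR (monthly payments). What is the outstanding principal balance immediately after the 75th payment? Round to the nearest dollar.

$21,747

With monthly rate i = 4.1%/12 = 0.0034167, the balance after k of n payments is P · [(1+i)^n − (1+i)^k] / [(1+i)^n − 1].
(1+0.0034167)^300 = 2.78223048 and (1+0.0034167)^75 = 1.29151150, so the balance is 26,000 × (2.78223048 − 1.29151150) / (2.78223048 − 1) = $21,747.30.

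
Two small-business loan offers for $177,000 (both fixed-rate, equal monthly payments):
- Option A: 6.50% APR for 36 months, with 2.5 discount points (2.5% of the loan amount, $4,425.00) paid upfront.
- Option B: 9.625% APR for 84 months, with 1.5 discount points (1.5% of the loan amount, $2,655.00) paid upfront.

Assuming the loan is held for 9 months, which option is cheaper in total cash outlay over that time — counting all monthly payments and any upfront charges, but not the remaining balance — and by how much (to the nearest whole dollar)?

Option B by $24,456

Option A: at 6.50% the monthly rate is 0.0054167, so the payment is 177,000 × 0.0054167 / (1 − 1.0054167^−36) = $5,424.87.
Option B: at 9.625% the monthly rate is 0.0080208, so the payment is 177,000 × 0.0080208 / (1 − 1.0080208^−84) = $2,904.23.
Over 9 months: Option A costs 9 × $5,424.87 + $4,425.00 = $53,248.83; Option B costs 9 × $2,904.23 + $2,655.00 = $28,793.07.
Option B is cheaper by $53,248.83 − $28,793.07 = $24,455.76.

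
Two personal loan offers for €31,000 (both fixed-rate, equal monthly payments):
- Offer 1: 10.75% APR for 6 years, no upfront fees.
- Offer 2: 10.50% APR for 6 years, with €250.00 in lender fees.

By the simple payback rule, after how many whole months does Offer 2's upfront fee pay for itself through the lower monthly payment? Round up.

64 months

Offer 1: at 10.75% the monthly rate is 0.0089583, so the payment is 31,000 × 0.0089583 / (1 − 1.0089583^−72) = €586.09.
Offer 2: at 10.50% the monthly rate is 0.0087500, so the payment is 31,000 × 0.0087500 / (1 − 1.0087500^−72) = €582.15.
Monthly savings = €586.09 − €582.15 = €3.94.
Break-even = €250.00 / €3.94 = 63.45 → 64 months.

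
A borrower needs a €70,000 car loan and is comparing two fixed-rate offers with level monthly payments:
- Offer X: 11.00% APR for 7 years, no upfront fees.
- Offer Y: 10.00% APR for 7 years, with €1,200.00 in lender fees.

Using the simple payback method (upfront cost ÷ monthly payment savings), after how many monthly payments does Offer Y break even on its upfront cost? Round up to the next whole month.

Offer X: at 11.00% the monthly rate is 0.0091667, so the payment is 70,000 × 0.0091667 / (1 − 1.0091667^−84) = €1,198.57.
Offer Y: at 10.00% the monthly rate is 0.0083333, so the payment is 70,000 × 0.0083333 / (1 − 1.0083333^−84) = €1,162.08.
Monthly savings = €1,198.57 − €1,162.08 = €36.49.
Break-even = €1,200.00 / €36.49 = 32.89 → 33 months.

33 months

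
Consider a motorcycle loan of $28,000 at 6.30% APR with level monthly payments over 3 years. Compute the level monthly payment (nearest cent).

$855.63

At 6.30% the monthly rate is 0.0052500, so the payment is 28,000 × 0.0052500 / (1 − 1.0052500^−36) = $855.63.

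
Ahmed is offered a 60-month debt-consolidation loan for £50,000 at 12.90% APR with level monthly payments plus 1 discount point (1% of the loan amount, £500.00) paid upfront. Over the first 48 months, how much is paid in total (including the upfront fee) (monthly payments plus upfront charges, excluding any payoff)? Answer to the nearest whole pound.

£54,985

At 12.90% the monthly rate is 0.0107500, so the payment is 50,000 × 0.0107500 / (1 − 1.0107500^−60) = £1,135.10.
Total outlay = 48 × £1,135.10 + £500.00 = £54,984.80.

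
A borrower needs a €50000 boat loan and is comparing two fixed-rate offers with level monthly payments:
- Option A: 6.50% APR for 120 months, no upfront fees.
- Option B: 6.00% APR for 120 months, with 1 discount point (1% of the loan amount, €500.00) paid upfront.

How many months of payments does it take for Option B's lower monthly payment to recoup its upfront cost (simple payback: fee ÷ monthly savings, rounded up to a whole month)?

Option A: monthly rate = 6.5%/12 = 0.0054167; payment = 50,000 × 0.0054167 / (1 − (1+0.0054167)^−120) = €567.74.
Option B: monthly rate = 6%/12 = 0.0050000; payment = 50,000 × 0.0050000 / (1 − (1+0.0050000)^−120) = €555.10.
Monthly savings = €567.74 − €555.10 = €12.64.
Break-even = €500.00 / €12.64 = 39.56 → 40 months.

40 months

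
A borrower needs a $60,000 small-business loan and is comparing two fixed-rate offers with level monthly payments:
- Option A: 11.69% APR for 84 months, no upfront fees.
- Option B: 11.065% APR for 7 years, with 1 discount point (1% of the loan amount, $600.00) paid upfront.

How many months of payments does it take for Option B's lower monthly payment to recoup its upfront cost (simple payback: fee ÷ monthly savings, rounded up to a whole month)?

31 months

Option A: at 11.69% the monthly rate is 0.0097417, so the payment is 60,000 × 0.0097417 / (1 − 1.0097417^−84) = $1,049.24.
Option B: at 11.065% the monthly rate is 0.0092208, so the payment is 60,000 × 0.0092208 / (1 − 1.0092208^−84) = $1,029.40.
Monthly savings = $1,049.24 − $1,029.40 = $19.84.
Break-even = $600.00 / $19.84 = 30.24 → 31 months.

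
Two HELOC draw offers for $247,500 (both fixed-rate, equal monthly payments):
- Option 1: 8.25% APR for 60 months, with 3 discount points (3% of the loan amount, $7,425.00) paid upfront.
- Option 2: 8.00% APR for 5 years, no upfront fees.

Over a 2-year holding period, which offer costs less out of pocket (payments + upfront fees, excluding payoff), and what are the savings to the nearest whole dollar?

Option 1: at 8.25% the monthly rate is 0.0068750, so the payment is 247,500 × 0.0068750 / (1 − 1.0068750^−60) = $5,048.07.
Option 2: at 8.00% the monthly rate is 0.0066667, so the payment is 247,500 × 0.0066667 / (1 − 1.0066667^−60) = $5,018.41.
Over 24 months: Option 1 costs 24 × $5,048.07 + $7,425.00 = $128,578.68; Option 2 costs 24 × $5,018.41 = $120,441.84.
Option 2 is cheaper by $128,578.68 − $120,441.84 = $8,136.84.

Option 2 by $8,137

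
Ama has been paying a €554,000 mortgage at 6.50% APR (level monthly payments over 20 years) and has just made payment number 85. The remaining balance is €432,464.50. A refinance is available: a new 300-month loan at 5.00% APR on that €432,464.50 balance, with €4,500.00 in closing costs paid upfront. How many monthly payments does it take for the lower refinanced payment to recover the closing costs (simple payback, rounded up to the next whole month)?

Current payment = 554,000 × 6.5%/12 / (1 − (1+0.0054167)^−240) = €4,130.48.
Refinanced payment = 432,464.50 × 0.0041667 / (1 − (1+0.0041667)^−300) = €2,528.14.
Monthly savings = €4,130.48 − €2,528.14 = €1,602.34.
Break-even = €4,500.00 / €1,602.34 = 2.81 → 3 months.

3 months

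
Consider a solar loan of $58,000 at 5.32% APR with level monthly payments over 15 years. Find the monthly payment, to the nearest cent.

$468.39

Monthly rate = 5.32%/12 = 0.0044333; payment = 58,000 × 0.0044333 / (1 − (1+0.0044333)^−180) = $468.39.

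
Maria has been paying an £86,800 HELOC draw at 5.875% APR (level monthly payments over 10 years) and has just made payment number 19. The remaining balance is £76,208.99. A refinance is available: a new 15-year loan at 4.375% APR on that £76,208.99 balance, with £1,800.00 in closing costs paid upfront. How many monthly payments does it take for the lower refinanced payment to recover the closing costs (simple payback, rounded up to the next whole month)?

Current payment = 86,800 × 5.875%/12 / (1 − (1+0.0048958)^−120) = £958.22.
Refinanced payment = 76,208.99 × 0.0036458 / (1 − (1+0.0036458)^−180) = £578.14.
Monthly savings = £958.22 − £578.14 = £380.08.
Break-even = £1,800.00 / £380.08 = 4.74 → 5 months.

5 months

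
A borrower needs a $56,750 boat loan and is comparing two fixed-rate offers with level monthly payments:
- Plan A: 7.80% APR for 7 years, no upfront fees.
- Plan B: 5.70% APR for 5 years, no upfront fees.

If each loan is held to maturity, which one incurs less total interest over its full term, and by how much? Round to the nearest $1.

Plan A: monthly rate = 7.8%/12 = 0.0065000; payment = 56,750 × 0.0065000 / (1 − (1+0.0065000)^−84) = $878.87.
Total interest on Plan A = 84 × $878.87 − $56,750 = $17,075.08.
Plan B: at 5.70% the monthly rate is 0.0047500, so the payment is 56,750 × 0.0047500 / (1 − 1.0047500^−60) = $1,089.24.
Total interest on Plan B = 60 × $1,089.24 − $56,750 = $8,604.40.
Plan B is lower by $8,470.68.

Plan B by $8,471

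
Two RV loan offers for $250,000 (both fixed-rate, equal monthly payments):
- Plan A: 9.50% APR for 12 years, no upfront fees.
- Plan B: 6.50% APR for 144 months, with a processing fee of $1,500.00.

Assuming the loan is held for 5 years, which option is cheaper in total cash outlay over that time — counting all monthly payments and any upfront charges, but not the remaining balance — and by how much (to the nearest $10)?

Plan B by $23,170

Plan A: at 9.50% the monthly rate is 0.0079167, so the payment is 250,000 × 0.0079167 / (1 − 1.0079167^−144) = $2,915.93.
Plan B: monthly rate = 6.5%/12 = 0.0054167; payment = 250,000 × 0.0054167 / (1 − (1+0.0054167)^−144) = $2,504.80.
Over 60 months: Plan A costs 60 × $2,915.93 = $174,955.80; Plan B costs 60 × $2,504.80 + $1,500.00 = $151,788.00.
Plan B is cheaper by $174,955.80 − $151,788.00 = $23,167.80.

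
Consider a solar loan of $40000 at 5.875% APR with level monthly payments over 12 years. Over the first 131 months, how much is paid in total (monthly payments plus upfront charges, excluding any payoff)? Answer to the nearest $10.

Monthly rate = 5.875%/12 = 0.0048958; payment = 40,000 × 0.0048958 / (1 − (1+0.0048958)^−144) = $387.76.
Total outlay = 131 × $387.76 = $50,796.56.

$50,800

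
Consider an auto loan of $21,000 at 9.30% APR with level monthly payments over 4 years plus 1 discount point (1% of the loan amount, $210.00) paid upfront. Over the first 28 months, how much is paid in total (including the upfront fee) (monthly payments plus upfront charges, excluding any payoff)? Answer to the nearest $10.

$14,930

At 9.30% the monthly rate is 0.0077500, so the payment is 21,000 × 0.0077500 / (1 − 1.0077500^−48) = $525.58.
Total outlay = 28 × $525.58 + $210.00 = $14,926.24.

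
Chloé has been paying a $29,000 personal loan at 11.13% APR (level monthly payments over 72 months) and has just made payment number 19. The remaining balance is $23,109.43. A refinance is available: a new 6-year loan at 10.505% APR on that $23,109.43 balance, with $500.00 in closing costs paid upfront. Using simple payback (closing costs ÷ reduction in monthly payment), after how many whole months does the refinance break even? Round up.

5 months

Current payment = 29,000 × 11.13%/12 / (1 − (1+0.0092750)^−72) = $553.92.
Refinanced payment = 23,109.43 × 0.0087542 / (1 − (1+0.0087542)^−72) = $434.03.
Monthly savings = $553.92 − $434.03 = $119.89.
Break-even = $500.00 / $119.89 = 4.17 → 5 months.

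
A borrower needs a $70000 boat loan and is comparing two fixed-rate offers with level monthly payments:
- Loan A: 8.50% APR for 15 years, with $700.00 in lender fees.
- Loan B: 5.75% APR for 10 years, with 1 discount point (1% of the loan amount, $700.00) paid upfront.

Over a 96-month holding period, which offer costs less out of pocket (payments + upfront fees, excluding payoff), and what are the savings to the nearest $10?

Loan A by $7,590

Loan A: at 8.50% the monthly rate is 0.0070833, so the payment is 70,000 × 0.0070833 / (1 − 1.0070833^−180) = $689.32.
Loan B: monthly rate = 5.75%/12 = 0.0047917; payment = 70,000 × 0.0047917 / (1 − (1+0.0047917)^−120) = $768.38.
Over 96 months: Loan A costs 96 × $689.32 + $700.00 = $66,874.72; Loan B costs 96 × $768.38 + $700.00 = $74,464.48.
Loan A is cheaper by $74,464.48 − $66,874.72 = $7,589.76.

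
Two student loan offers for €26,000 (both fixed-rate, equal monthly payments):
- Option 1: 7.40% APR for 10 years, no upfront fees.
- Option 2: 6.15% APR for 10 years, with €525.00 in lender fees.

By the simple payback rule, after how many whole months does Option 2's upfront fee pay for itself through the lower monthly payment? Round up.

Option 1: monthly rate = 7.4%/12 = 0.0061667; payment = 26,000 × 0.0061667 / (1 − (1+0.0061667)^−120) = €307.27.
Option 2: at 6.15% the monthly rate is 0.0051250, so the payment is 26,000 × 0.0051250 / (1 − 1.0051250^−120) = €290.62.
Monthly savings = €307.27 − €290.62 = €16.65.
Break-even = €525.00 / €16.65 = 31.53 → 32 months.

32 months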